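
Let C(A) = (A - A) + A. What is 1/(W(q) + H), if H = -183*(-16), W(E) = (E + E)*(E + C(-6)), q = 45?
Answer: 1/6438 ≈ 0.00015533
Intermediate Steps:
C(A) = A (C(A) = 0 + A = A)
W(E) = 2*E*(-6 + E) (W(E) = (E + E)*(E - 6) = (2*E)*(-6 + E) = 2*E*(-6 + E))
H = 2928
1/(W(q) + H) = 1/(2*45*(-6 + 45) + 2928) = 1/(2*45*39 + 2928) = 1/(3510 + 2928) = 1/6438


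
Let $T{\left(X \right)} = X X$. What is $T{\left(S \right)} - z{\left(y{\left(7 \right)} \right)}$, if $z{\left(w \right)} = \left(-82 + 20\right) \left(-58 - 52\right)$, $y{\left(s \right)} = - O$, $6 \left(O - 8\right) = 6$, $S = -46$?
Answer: $-4704$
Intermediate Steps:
$O = 9$ ($O = 8 + \frac{1}{6} \cdot 6 = 8 + 1 = 9$)
$T{\left(X \right)} = X^{2}$
$y{\left(s \right)} = -9$ ($y{\left(s \right)} = \left(-1\right) 9 = -9$)
$z{\left(w \right)} = 6820$ ($z{\left(w \right)} = \left(-62\right) \left(-110\right) = 6820$)
$T{\left(S \right)} - z{\left(y{\left(7 \right)} \right)} = \left(-46\right)^{2} - 6820 = 2116 - 6820 = -4704$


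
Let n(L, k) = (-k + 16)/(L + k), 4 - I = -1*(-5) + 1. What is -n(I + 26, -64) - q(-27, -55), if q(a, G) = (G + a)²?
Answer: -6722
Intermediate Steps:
I = -2 (I = 4 - (-1*(-5) + 1) = 4 - (5 + 1) = 4 - 1*6 = 4 - 6 = -2)
n(L, k) = (16 - k)/(L + k)
-n(I + 26, -64) - q(-27, -55) = -(16 - 1*(-64))/((-2 + 26) - 64) - (-55 - 27)² = -(16 + 64)/(24 - 64) - 1*(-82)² = -80/(-40) - 1*6724 = -(-1)*80/40 - 6724 = -1*(-2) - 6724 = 2 - 6724 = -6722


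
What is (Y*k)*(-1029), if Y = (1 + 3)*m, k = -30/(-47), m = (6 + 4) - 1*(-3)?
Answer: -1605240/47 ≈ -34154.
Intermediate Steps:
m = 13 (m = 10 + 3 = 13)
k = 30/47 (k = -30*(-1/47) = 30/47 ≈ 0.63830)
Y = 52 (Y = (1 + 3)*13 = 4*13 = 52)
(Y*k)*(-1029) = (52*(30/47))*(-1029) = (1560/47)*(-1029) = -1605240/47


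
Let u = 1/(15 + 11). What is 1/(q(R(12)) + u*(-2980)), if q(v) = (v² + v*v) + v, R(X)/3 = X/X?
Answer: -13/1217 ≈ -0.010682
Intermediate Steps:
R(X) = 3 (R(X) = 3*(X/X) = 3*1 = 3)
u = 1/26 ≈ 0.038462
q(v) = v + 2*v² (q(v) = (v² + v²) + v = 2*v² + v = v + 2*v²)
1/(q(R(12)) + u*(-2980)) = 1/(3*(1 + 2*3) + (1/26)*(-2980)) = 1/(3*(1 + 6) - 1490/13) = 1/(3*7 - 1490/13) = 1/(21 - 1490/13) = 1/(-1217/13) = -13/1217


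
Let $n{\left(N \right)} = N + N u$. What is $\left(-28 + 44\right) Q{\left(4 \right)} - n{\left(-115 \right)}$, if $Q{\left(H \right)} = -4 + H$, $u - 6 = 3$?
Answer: $1150$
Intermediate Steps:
$u = 9$ ($u = 6 + 3 = 9$)
$n{\left(N \right)} = 10 N$ ($n{\left(N \right)} = N + N 9 = N + 9 N = 10 N$)
$\left(-28 + 44\right) Q{\left(4 \right)} - n{\left(-115 \right)} = \left(-28 + 44\right) \left(-4 + 4\right) - 10 \left(-115\right) = 16 \cdot 0 - -1150 = 0 + 1150 = 1150$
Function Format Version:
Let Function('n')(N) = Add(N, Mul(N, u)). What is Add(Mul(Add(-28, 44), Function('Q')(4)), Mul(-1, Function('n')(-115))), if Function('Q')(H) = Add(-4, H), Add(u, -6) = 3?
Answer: 1150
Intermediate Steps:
u = 9 (u = Add(6, 3) = 9)
Function('n')(N) = Mul(10, N) (Function('n')(N) = Add(N, Mul(N, 9)) = Add(N, Mul(9, N)) = Mul(10, N))
Add(Mul(Add(-28, 44), Function('Q')(4)), Mul(-1, Function('n')(-115))) = Add(Mul(Add(-28, 44), Add(-4, 4)), Mul(-1, Mul(10, -115))) = Add(Mul(16, 0), Mul(-1, -1150)) = Add(0, 1150) = 1150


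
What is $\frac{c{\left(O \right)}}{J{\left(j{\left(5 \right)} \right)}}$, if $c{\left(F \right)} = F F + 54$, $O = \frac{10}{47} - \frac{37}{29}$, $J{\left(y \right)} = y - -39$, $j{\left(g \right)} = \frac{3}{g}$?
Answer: $\frac{56899515}{40870918} \approx 1.3922$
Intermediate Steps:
$J{\left(y \right)} = 39 + y$ ($J{\left(y \right)} = y + 39 = 39 + y$)
$O = - \frac{1449}{1363}$ ($O = 10 \cdot \frac{1}{47} - \frac{37}{29} = \frac{10}{47} - \frac{37}{29} = - \frac{1449}{1363} \approx -1.0631$)
$c{\left(F \right)} = 54 + F^{2}$ ($c{\left(F \right)} = F^{2} + 54 = 54 + F^{2}$)
$\frac{c{\left(O \right)}}{J{\left(j{\left(5 \right)} \right)}} = \frac{54 + \left(- \frac{1449}{1363}\right)^{2}}{39 + \frac{3}{5}} = \frac{54 + \frac{2099601}{1857769}}{39 + 3 \cdot \frac{1}{5}} = \frac{102419127}{1857769 \left(39 + \frac{3}{5}\right)} = \frac{102419127}{1857769 \cdot \frac{198}{5}} = \frac{102419127}{1857769} \cdot \frac{5}{198} = \frac{56899515}{40870918}$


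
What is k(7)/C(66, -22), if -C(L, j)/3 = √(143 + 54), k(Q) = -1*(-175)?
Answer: -175*√197/591 ≈ -4.1561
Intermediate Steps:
k(Q) = 175
C(L, j) = -3*√197 (C(L, j) = -3*√(143 + 54) = -3*√197)
k(7)/C(66, -22) = 175/((-3*√197)) = 175*(-√197/591) = -175*√197/591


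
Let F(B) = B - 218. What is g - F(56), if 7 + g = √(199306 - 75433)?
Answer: 155 + √123873 ≈ 506.96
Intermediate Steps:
F(B) = -218 + B
g = -7 + √123873 (g = -7 + √(199306 - 75433) = -7 + √123873 ≈ 344.96)
g - F(56) = (-7 + √123873) - (-218 + 56) = (-7 + √123873) - 1*(-162) = (-7 + √123873) + 162 = 155 + √123873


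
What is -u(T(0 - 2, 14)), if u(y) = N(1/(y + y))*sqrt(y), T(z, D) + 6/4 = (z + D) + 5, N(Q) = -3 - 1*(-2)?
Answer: sqrt(62)/2 ≈ 3.9370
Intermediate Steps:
N(Q) = -1 (N(Q) = -3 + 2 = -1)
T(z, D) = 7/2 + D + z (T(z, D) = -3/2 + ((z + D) + 5) = -3/2 + ((D + z) + 5) = -3/2 + (5 + D + z) = 7/2 + D + z)
u(y) = -sqrt(y)
-u(T(0 - 2, 14)) = -(-1)*sqrt(7/2 + 14 + (0 - 2)) = -(-1)*sqrt(7/2 + 14 - 2) = -(-1)*sqrt(31/2) = -(-1)*sqrt(62)/2 = sqrt(62)/2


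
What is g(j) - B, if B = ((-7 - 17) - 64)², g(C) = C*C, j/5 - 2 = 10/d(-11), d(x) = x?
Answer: -933424/121 ≈ -7714.3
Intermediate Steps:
j = 60/11 (j = 10 + 5*(10/(-11)) = 10 + 5*(10*(-1/11)) = 10 + 5*(-10/11) = 10 - 50/11 = 60/11 ≈ 5.4545)
g(C) = C²
B = 7744 (B = (-24 - 64)² = (-88)² = 7744)
g(j) - B = (60/11)² - 1*7744 = 3600/121 - 7744 = -933424/121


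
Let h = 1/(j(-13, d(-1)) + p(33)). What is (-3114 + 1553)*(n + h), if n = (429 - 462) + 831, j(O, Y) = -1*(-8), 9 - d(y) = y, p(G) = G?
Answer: -51074359/41 ≈ -1.2457e+6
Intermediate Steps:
d(y) = 9 - y
j(O, Y) = 8
n = 798 (n = -33 + 831 = 798)
h = 1/41 (h = 1/(8 + 33) = 1/41 ≈ 0.024390)
(-3114 + 1553)*(n + h) = (-3114 + 1553)*(798 + 1/41) = -1561*32719/41 = -51074359/41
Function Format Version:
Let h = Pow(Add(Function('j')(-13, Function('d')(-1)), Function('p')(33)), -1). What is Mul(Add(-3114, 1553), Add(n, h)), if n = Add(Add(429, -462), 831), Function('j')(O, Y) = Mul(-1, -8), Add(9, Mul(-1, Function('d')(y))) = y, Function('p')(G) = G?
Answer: Rational(-51074359, 41) ≈ -1.2457e+6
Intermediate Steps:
Function('d')(y) = Add(9, Mul(-1, y))
Function('j')(O, Y) = 8
n = 798 (n = Add(-33, 831) = 798)
h = Rational(1, 41) (h = Pow(Add(8, 33), -1) = Pow(41, -1) = Rational(1, 41) ≈ 0.024390)
Mul(Add(-3114, 1553), Add(n, h)) = Mul(Add(-3114, 1553), Add(798, Rational(1, 41))) = Mul(-1561, Rational(32719, 41)) = Rational(-51074359, 41)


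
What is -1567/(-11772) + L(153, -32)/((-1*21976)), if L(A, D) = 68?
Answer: 4204487/32337684 ≈ 0.13002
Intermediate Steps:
-1567/(-11772) + L(153, -32)/((-1*21976)) = -1567/(-11772) + 68/((-1*21976)) = -1567*(-1/11772) + 68/(-21976) = 1567/11772 + 68*(-1/21976) = 1567/11772 - 17/5494 = 4204487/32337684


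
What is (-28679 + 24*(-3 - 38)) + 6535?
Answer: -23128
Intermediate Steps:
(-28679 + 24*(-3 - 38)) + 6535 = (-28679 + 24*(-41)) + 6535 = (-28679 - 984) + 6535 = -29663 + 6535 = -23128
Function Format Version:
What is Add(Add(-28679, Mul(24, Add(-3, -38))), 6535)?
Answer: -23128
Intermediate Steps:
Add(Add(-28679, Mul(24, Add(-3, -38))), 6535) = Add(Add(-28679, Mul(24, -41)), 6535) = Add(Add(-28679, -984), 6535) = Add(-29663, 6535) = -23128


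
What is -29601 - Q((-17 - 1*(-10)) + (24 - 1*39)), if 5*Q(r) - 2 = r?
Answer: -29597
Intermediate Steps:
Q(r) = ⅖ + r/5
-29601 - Q((-17 - 1*(-10)) + (24 - 1*39)) = -29601 - (⅖ + ((-17 - 1*(-10)) + (24 - 1*39))/5) = -29601 - (⅖ + ((-17 + 10) + (24 - 39))/5) = -29601 - (⅖ + (-7 - 15)/5) = -29601 - (⅖ + (⅕)*(-22)) = -29601 - (⅖ - 22/5) = -29601 - 1*(-4) = -29601 + 4 = -29597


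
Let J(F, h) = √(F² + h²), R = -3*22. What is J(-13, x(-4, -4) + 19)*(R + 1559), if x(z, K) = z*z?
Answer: 1493*√1394 ≈ 55743.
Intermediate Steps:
x(z, K) = z²
R = -66
J(-13, x(-4, -4) + 19)*(R + 1559) = √((-13)² + ((-4)² + 19)²)*(-66 + 1559) = √(169 + (16 + 19)²)*1493 = √(169 + 35²)*1493 = √(169 + 1225)*1493 = √1394*1493 = 1493*√1394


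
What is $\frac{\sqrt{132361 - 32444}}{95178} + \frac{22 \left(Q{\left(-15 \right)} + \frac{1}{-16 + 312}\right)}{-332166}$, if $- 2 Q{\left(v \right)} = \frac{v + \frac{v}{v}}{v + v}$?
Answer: $\frac{11231}{737408520} + \frac{\sqrt{99917}}{95178} \approx 0.0033363$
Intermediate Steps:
$Q{\left(v \right)} = - \frac{1 + v}{4 v}$ ($Q{\left(v \right)} = - \frac{\left(v + \frac{v}{v}\right) \frac{1}{v + v}}{2} = - \frac{\left(v + 1\right) \frac{1}{2 v}}{2} = - \frac{\left(1 + v\right) \frac{1}{2 v}}{2} = - \frac{\frac{1}{2} \frac{1}{v} \left(1 + v\right)}{2} = - \frac{1 + v}{4 v}$)
$\frac{\sqrt{132361 - 32444}}{95178} + \frac{22 \left(Q{\left(-15 \right)} + \frac{1}{-16 + 312}\right)}{-332166} = \frac{\sqrt{132361 - 32444}}{95178} + \frac{22 \left(\frac{-1 - -15}{4 \left(-15\right)} + \frac{1}{-16 + 312}\right)}{-332166} = \sqrt{99917} \cdot \frac{1}{95178} + 22 \left(\frac{1}{4} \left(- \frac{1}{15}\right) \left(-1 + 15\right) + \frac{1}{296}\right) \left(- \frac{1}{332166}\right) = \frac{\sqrt{99917}}{95178} + 22 \left(\frac{1}{4} \left(- \frac{1}{15}\right) 14 + \frac{1}{296}\right) \left(- \frac{1}{332166}\right) = \frac{\sqrt{99917}}{95178} + 22 \left(- \frac{7}{30} + \frac{1}{296}\right) \left(- \frac{1}{332166}\right) = \frac{\sqrt{99917}}{95178} + 22 \left(- \frac{1021}{4440}\right) \left(- \frac{1}{332166}\right) = \frac{\sqrt{99917}}{95178} - - \frac{11231}{737408520} = \frac{\sqrt{99917}}{95178} + \frac{11231}{737408520} = \frac{11231}{737408520} + \frac{\sqrt{99917}}{95178}$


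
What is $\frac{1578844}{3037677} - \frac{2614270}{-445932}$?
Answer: $\frac{1440894152233}{225766229994} \approx 6.3822$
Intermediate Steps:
$\frac{1578844}{3037677} - \frac{2614270}{-445932} = 1578844 \cdot \frac{1}{3037677} - - \frac{1307135}{222966} = \frac{1578844}{3037677} + \frac{1307135}{222966} = \frac{1440894152233}{225766229994}$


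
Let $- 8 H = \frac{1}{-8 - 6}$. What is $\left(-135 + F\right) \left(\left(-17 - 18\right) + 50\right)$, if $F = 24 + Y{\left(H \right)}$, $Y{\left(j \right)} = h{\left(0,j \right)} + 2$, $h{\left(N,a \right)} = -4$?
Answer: $-1695$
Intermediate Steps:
$H = \frac{1}{112}$ ($H = - \frac{1}{8 \left(-8 - 6\right)} = - \frac{1}{8 \left(-14\right)} = \left(- \frac{1}{8}\right) \left(- \frac{1}{14}\right) = \frac{1}{112} \approx 0.0089286$)
$Y{\left(j \right)} = -2$ ($Y{\left(j \right)} = -4 + 2 = -2$)
$F = 22$ ($F = 24 - 2 = 22$)
$\left(-135 + F\right) \left(\left(-17 - 18\right) + 50\right) = \left(-135 + 22\right) \left(\left(-17 - 18\right) + 50\right) = - 113 \left(-35 + 50\right) = \left(-113\right) 15 = -1695$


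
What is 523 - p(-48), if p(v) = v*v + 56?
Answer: -1837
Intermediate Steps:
p(v) = 56 + v² (p(v) = v² + 56 = 56 + v²)
523 - p(-48) = 523 - (56 + (-48)²) = 523 - (56 + 2304) = 523 - 1*2360 = 523 - 2360 = -1837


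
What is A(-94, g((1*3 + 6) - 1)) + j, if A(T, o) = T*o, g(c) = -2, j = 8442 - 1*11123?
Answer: -2493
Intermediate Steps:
j = -2681 (j = 8442 - 11123 = -2681)
A(-94, g((1*3 + 6) - 1)) + j = -94*(-2) - 2681 = 188 - 2681 = -2493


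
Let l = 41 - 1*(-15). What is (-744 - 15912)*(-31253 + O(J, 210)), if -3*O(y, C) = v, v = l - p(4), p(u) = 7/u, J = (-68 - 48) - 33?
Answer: 520851164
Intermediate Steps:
J = -149 (J = -116 - 33 = -149)
l = 56 (l = 41 + 15 = 56)
v = 217/4 (v = 56 - 7/4 = 217/4 ≈ 54.250)
O(y, C) = -217/12 (O(y, C) = -⅓*217/4 = -217/12)
(-744 - 15912)*(-31253 + O(J, 210)) = (-744 - 15912)*(-31253 - 217/12) = -16656*(-375253/12) = 520851164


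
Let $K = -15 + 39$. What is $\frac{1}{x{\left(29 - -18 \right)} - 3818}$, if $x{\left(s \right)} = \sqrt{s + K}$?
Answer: $- \frac{3818}{14577053} - \frac{\sqrt{71}}{14577053} \approx -0.0002625$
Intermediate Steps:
$K = 24$
$x{\left(s \right)} = \sqrt{24 + s}$ ($x{\left(s \right)} = \sqrt{s + 24} = \sqrt{24 + s}$)
$\frac{1}{x{\left(29 - -18 \right)} - 3818} = \frac{1}{\sqrt{24 + \left(29 - -18\right)} - 3818} = \frac{1}{\sqrt{24 + \left(29 + 18\right)} - 3818} = \frac{1}{\sqrt{24 + 47} - 3818} = \frac{1}{\sqrt{71} - 3818} = \frac{1}{-3818 + \sqrt{71}}$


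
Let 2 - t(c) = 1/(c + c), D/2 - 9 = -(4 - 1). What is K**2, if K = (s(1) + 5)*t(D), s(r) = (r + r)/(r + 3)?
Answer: 267289/2304 ≈ 116.01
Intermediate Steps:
s(r) = 2*r/(3 + r) (s(r) = (2*r)/(3 + r) = 2*r/(3 + r))
D = 12 (D = 18 + 2*(-(4 - 1)) = 18 + 2*(-1*3) = 18 + 2*(-3) = 18 - 6 = 12)
t(c) = 2 - 1/(2*c) (t(c) = 2 - 1/(c + c) = 2 - 1/(2*c))
K = 517/48 (K = (2*1/(3 + 1) + 5)*(2 - 1/2/12) = (2*1/4 + 5)*(2 - 1/2*1/12) = (2*1*(1/4) + 5)*(2 - 1/24) = (1/2 + 5)*(47/24) = (11/2)*(47/24) = 517/48 ≈ 10.771)
K**2 = (517/48)**2 = 267289/2304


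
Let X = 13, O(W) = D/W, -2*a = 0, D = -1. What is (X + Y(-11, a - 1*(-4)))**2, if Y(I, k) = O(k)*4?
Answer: 144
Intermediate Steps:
a = 0 (a = -1/2*0 = 0)
O(W) = -1/W
Y(I, k) = -4/k (Y(I, k) = -1/k*4 = -4/k)
(X + Y(-11, a - 1*(-4)))**2 = (13 - 4/(0 - 1*(-4)))**2 = (13 - 4/(0 + 4))**2 = (13 - 4/4)**2 = (13 - 4*1/4)**2 = (13 - 1)**2 = 12**2 = 144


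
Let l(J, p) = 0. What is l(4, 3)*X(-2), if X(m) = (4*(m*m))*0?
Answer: 0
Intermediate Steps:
X(m) = 0 (X(m) = (4*m²)*0 = 0)
l(4, 3)*X(-2) = 0*0 = 0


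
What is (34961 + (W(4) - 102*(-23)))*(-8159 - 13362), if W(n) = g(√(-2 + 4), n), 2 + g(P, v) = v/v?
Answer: -802862426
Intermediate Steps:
g(P, v) = -1 (g(P, v) = -2 + v/v = -2 + 1 = -1)
W(n) = -1
(34961 + (W(4) - 102*(-23)))*(-8159 - 13362) = (34961 + (-1 - 102*(-23)))*(-8159 - 13362) = (34961 + (-1 + 2346))*(-21521) = (34961 + 2345)*(-21521) = 37306*(-21521) = -802862426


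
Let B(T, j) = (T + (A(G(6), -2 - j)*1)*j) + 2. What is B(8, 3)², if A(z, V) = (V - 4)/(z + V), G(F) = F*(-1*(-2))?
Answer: 1849/49 ≈ 37.735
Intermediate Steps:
G(F) = 2*F (G(F) = F*2 = 2*F)
A(z, V) = (-4 + V)/(V + z)
B(T, j) = 2 + T + j*(-6 - j)/(10 - j) (B(T, j) = (T + (((-4 + (-2 - j))/((-2 - j) + 2*6))*1)*j) + 2 = (T + (((-6 - j)/((-2 - j) + 12))*1)*j) + 2 = (T + (((-6 - j)/(10 - j))*1)*j) + 2 = (T + ((-6 - j)/(10 - j))*j) + 2 = (T + j*(-6 - j)/(10 - j)) + 2 = 2 + T + j*(-6 - j)/(10 - j))
B(8, 3)² = ((3*(6 + 3) + (-10 + 3)*(2 + 8))/(-10 + 3))² = ((3*9 - 7*10)/(-7))² = (-(27 - 70)/7)² = (-⅐*(-43))² = (43/7)² = 1849/49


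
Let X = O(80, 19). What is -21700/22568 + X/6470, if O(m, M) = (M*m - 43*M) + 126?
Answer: -35049/42055 ≈ -0.83341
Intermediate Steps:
O(m, M) = 126 - 43*M + M*m (O(m, M) = (-43*M + M*m) + 126 = 126 - 43*M + M*m)
X = 829 (X = 126 - 43*19 + 19*80 = 126 - 817 + 1520 = 829)
-21700/22568 + X/6470 = -21700/22568 + 829/6470 = -21700*1/22568 + 829*(1/6470) = -25/26 + 829/6470 = -35049/42055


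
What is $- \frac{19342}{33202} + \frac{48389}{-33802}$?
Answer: $- \frac{1130204931}{561147002} \approx -2.0141$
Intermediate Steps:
$- \frac{19342}{33202} + \frac{48389}{-33802} = \left(-19342\right) \frac{1}{33202} + 48389 \left(- \frac{1}{33802}\right) = - \frac{9671}{16601} - \frac{48389}{33802} = - \frac{1130204931}{561147002}$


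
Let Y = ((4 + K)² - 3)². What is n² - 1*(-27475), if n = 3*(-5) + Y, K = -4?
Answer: 27511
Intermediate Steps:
Y = 9 (Y = ((4 - 4)² - 3)² = (0² - 3)² = (0 - 3)² = (-3)² = 9)
n = -6 (n = 3*(-5) + 9 = -15 + 9 = -6)
n² - 1*(-27475) = (-6)² - 1*(-27475) = 36 + 27475 = 27511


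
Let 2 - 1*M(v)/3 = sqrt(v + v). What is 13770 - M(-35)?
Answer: 13764 + 3*I*sqrt(70) ≈ 13764.0 + 25.1*I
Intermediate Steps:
M(v) = 6 - 3*sqrt(2)*sqrt(v) (M(v) = 6 - 3*sqrt(v + v) = 6 - 3*sqrt(2)*sqrt(v))
13770 - M(-35) = 13770 - (6 - 3*sqrt(2)*sqrt(-35)) = 13770 - (6 - 3*sqrt(2)*I*sqrt(35)) = 13770 - (6 - 3*I*sqrt(70)) = 13770 + (-6 + 3*I*sqrt(70)) = 13764 + 3*I*sqrt(70)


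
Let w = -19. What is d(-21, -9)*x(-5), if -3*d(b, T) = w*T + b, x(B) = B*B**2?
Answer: 6250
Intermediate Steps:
x(B) = B**3
d(b, T) = -b/3 + 19*T/3 (d(b, T) = -(-19*T + b)/3 = -(b - 19*T)/3 = -b/3 + 19*T/3)
d(-21, -9)*x(-5) = (-1/3*(-21) + (19/3)*(-9))*(-5)**3 = (7 - 57)*(-125) = -50*(-125) = 6250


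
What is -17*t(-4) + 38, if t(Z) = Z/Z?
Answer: 21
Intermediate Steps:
t(Z) = 1
-17*t(-4) + 38 = -17*1 + 38 = -17 + 38 = 21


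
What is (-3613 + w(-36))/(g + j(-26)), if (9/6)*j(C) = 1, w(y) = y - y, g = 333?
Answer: -10839/1001 ≈ -10.828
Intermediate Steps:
w(y) = 0
j(C) = ⅔ (j(C) = (⅔)*1 = ⅔)
(-3613 + w(-36))/(g + j(-26)) = (-3613 + 0)/(333 + ⅔) = -3613/1001/3 = -3613*3/1001 = -10839/1001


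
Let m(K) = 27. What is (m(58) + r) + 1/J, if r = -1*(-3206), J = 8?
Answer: 25865/8 ≈ 3233.1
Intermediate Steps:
r = 3206
(m(58) + r) + 1/J = (27 + 3206) + 1/8 = 3233 + 1/8 = 25865/8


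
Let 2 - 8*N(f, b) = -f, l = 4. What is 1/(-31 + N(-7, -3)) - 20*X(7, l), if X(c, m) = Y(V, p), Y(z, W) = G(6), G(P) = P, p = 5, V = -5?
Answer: -30368/253 ≈ -120.03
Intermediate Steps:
Y(z, W) = 6
X(c, m) = 6
N(f, b) = ¼ + f/8 (N(f, b) = ¼ - (-1)*f/8 = ¼ + f/8)
1/(-31 + N(-7, -3)) - 20*X(7, l) = 1/(-31 + (¼ + (⅛)*(-7))) - 20*6 = 1/(-31 + (¼ - 7/8)) - 120 = 1/(-31 - 5/8) - 120 = 1/(-253/8) - 120 = -8/253 - 120 = -30368/253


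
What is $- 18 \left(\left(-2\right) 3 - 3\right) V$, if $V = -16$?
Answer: $-2592$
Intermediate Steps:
$- 18 \left(\left(-2\right) 3 - 3\right) V = - 18 \left(\left(-2\right) 3 - 3\right) \left(-16\right) = - 18 \left(-6 - 3\right) \left(-16\right) = \left(-18\right) \left(-9\right) \left(-16\right) = 162 \left(-16\right) = -2592$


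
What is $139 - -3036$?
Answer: $3175$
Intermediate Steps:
$139 - -3036 = 139 + 3036 = 3175$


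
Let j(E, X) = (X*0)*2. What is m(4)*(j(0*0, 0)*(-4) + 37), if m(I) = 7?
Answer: 259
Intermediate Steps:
j(E, X) = 0 (j(E, X) = 0*2 = 0)
m(4)*(j(0*0, 0)*(-4) + 37) = 7*(0*(-4) + 37) = 7*(0 + 37) = 7*37 = 259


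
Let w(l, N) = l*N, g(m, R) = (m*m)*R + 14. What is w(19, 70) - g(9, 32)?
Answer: -1276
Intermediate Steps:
g(m, R) = 14 + R*m**2 (g(m, R) = m**2*R + 14 = R*m**2 + 14 = 14 + R*m**2)
w(l, N) = N*l
w(19, 70) - g(9, 32) = 70*19 - (14 + 32*9**2) = 1330 - (14 + 32*81) = 1330 - (14 + 2592) = 1330 - 1*2606 = 1330 - 2606 = -1276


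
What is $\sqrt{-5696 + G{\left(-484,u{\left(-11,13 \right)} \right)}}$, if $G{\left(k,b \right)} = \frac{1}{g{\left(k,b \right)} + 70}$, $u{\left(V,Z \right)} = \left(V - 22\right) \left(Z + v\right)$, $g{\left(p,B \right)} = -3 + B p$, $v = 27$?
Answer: $\frac{i \sqrt{2325410618497117}}{638947} \approx 75.472 i$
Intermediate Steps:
$u{\left(V,Z \right)} = \left(-22 + V\right) \left(27 + Z\right)$ ($u{\left(V,Z \right)} = \left(V - 22\right) \left(Z + 27\right) = \left(-22 + V\right) \left(27 + Z\right)$)
$G{\left(k,b \right)} = \frac{1}{67 + b k}$ ($G{\left(k,b \right)} = \frac{1}{\left(-3 + b k\right) + 70} = \frac{1}{67 + b k}$)
$\sqrt{-5696 + G{\left(-484,u{\left(-11,13 \right)} \right)}} = \sqrt{-5696 + \frac{1}{67 + \left(-594 - 286 + 27 \left(-11\right) - 143\right) \left(-484\right)}} = \sqrt{-5696 + \frac{1}{67 + \left(-594 - 286 - 297 - 143\right) \left(-484\right)}} = \sqrt{-5696 + \frac{1}{67 - -638880}} = \sqrt{-5696 + \frac{1}{67 + 638880}} = \sqrt{-5696 + \frac{1}{638947}} = \sqrt{- \frac{3639442111}{638947}} = \frac{i \sqrt{2325410618497117}}{638947}$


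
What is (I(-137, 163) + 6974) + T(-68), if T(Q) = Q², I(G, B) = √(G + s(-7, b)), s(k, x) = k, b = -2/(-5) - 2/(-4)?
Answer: 11598 + 12*I ≈ 11598.0 + 12.0*I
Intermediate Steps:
b = 9/10 (b = -2*(-⅕) - 2*(-¼) = ⅖ + ½ = 9/10 ≈ 0.90000)
I(G, B) = √(-7 + G) (I(G, B) = √(G - 7) = √(-7 + G))
(I(-137, 163) + 6974) + T(-68) = (√(-7 - 137) + 6974) + (-68)² = (√(-144) + 6974) + 4624 = (12*I + 6974) + 4624 = (6974 + 12*I) + 4624 = 11598 + 12*I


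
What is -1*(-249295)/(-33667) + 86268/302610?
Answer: -13183347/1851685 ≈ -7.1197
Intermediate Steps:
-1*(-249295)/(-33667) + 86268/302610 = 249295*(-1/33667) + 86268*(1/302610) = -249295/33667 + 2054/7205 = -13183347/1851685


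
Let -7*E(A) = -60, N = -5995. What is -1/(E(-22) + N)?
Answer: 7/41905 ≈ 0.00016704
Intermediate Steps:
E(A) = 60/7 (E(A) = -⅐*(-60) = 60/7)
-1/(E(-22) + N) = -1/(60/7 - 5995) = -1/(-41905/7) = -7/41905*(-1) = 7/41905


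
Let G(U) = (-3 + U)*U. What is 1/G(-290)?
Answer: 1/84970 ≈ 1.1769e-5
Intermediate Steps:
G(U) = U*(-3 + U)
1/G(-290) = 1/(-290*(-3 - 290)) = 1/(-290*(-293)) = 1/84970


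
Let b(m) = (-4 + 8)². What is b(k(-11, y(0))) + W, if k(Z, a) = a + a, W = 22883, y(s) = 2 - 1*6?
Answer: 22899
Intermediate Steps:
y(s) = -4 (y(s) = 2 - 6 = -4)
k(Z, a) = 2*a
b(m) = 16 (b(m) = 4² = 16)
b(k(-11, y(0))) + W = 16 + 22883 = 22899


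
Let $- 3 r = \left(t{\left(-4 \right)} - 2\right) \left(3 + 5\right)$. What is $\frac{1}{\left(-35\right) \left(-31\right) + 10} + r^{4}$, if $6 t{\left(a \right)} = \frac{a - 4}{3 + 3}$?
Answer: $\frac{239206577147}{193975965} \approx 1233.2$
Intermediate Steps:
$t{\left(a \right)} = - \frac{1}{9} + \frac{a}{36}$ ($t{\left(a \right)} = \frac{\left(a - 4\right) \frac{1}{3 + 3}}{6} = \frac{\left(-4 + a\right) \frac{1}{6}}{6} = \frac{- \frac{2}{3} + \frac{a}{6}}{6} = - \frac{1}{9} + \frac{a}{36}$)
$r = \frac{160}{27}$ ($r = - \frac{\left(\left(- \frac{1}{9} + \frac{1}{36} \left(-4\right)\right) - 2\right) \left(3 + 5\right)}{3} = - \frac{\left(\left(- \frac{1}{9} - \frac{1}{9}\right) - 2\right) 8}{3} = - \frac{\left(- \frac{2}{9} - 2\right) 8}{3} = - \frac{\left(- \frac{20}{9}\right) 8}{3} = \left(- \frac{1}{3}\right) \left(- \frac{160}{9}\right) = \frac{160}{27} \approx 5.9259$)
$\frac{1}{\left(-35\right) \left(-31\right) + 10} + r^{4} = \frac{1}{\left(-35\right) \left(-31\right) + 10} + \left(\frac{160}{27}\right)^{4} = \frac{1}{1085 + 10} + \frac{655360000}{531441} = \frac{1}{1095} + \frac{655360000}{531441} = \frac{239206577147}{193975965}$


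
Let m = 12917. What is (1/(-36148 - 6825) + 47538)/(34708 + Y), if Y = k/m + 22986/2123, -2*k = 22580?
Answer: 56020661565330143/40913010669728960 ≈ 1.3693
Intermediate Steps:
k = -11290 (k = -1/2*22580 = -11290)
Y = 272941492/27422791 (Y = -11290/12917 + 22986/2123 = 272941492/27422791 ≈ 9.9531)
(1/(-36148 - 6825) + 47538)/(34708 + Y) = (1/(-36148 - 6825) + 47538)/(34708 + 272941492/27422791) = (1/(-42973) + 47538)/(952063171520/27422791) = (-1/42973 + 47538)*(27422791/952063171520) = (2042850473/42973)*(27422791/952063171520) = 56020661565330143/40913010669728960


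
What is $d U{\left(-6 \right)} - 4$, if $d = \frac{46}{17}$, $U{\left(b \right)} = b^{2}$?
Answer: $\frac{1588}{17} \approx 93.412$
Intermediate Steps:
$d = \frac{46}{17}$ ($d = 46 \cdot \frac{1}{17} = \frac{46}{17} \approx 2.7059$)
$d U{\left(-6 \right)} - 4 = \frac{46 \left(-6\right)^{2}}{17} - 4 = \frac{46}{17} \cdot 36 - 4 = \frac{1656}{17} - 4 = \frac{1588}{17}$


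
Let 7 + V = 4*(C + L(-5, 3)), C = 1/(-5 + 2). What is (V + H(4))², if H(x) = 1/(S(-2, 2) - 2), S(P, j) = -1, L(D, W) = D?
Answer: 7396/9 ≈ 821.78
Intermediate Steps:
C = -⅓ (C = 1/(-3) = -⅓ ≈ -0.33333)
H(x) = -⅓ (H(x) = 1/(-1 - 2) = 1/(-3) = -⅓)
V = -85/3 (V = -7 + 4*(-⅓ - 5) = -7 + 4*(-16/3) = -7 - 64/3 = -85/3 ≈ -28.333)
(V + H(4))² = (-85/3 - ⅓)² = (-86/3)² = 7396/9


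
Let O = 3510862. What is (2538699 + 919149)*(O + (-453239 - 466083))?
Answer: 8961151405920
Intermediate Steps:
(2538699 + 919149)*(O + (-453239 - 466083)) = (2538699 + 919149)*(3510862 + (-453239 - 466083)) = 3457848*(3510862 - 919322) = 3457848*2591540 = 8961151405920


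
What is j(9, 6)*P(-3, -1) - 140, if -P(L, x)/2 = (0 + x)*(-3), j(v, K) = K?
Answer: -176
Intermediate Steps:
P(L, x) = 6*x (P(L, x) = -2*(0 + x)*(-3) = -2*x*(-3) = -(-6)*x = 6*x)
j(9, 6)*P(-3, -1) - 140 = 6*(6*(-1)) - 140 = 6*(-6) - 140 = -36 - 140 = -176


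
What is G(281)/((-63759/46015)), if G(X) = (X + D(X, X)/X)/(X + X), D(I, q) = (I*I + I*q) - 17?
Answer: -5449694495/5034474399 ≈ -1.0825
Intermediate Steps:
D(I, q) = -17 + I² + I*q (D(I, q) = (I² + I*q) - 17 = -17 + I² + I*q)
G(X) = (X + (-17 + 2*X²)/X)/(2*X) (G(X) = (X + (-17 + X² + X*X)/X)/(X + X) = (X + (-17 + X² + X²)/X)/((2*X)) = (X + (-17 + 2*X²)/X)*(1/(2*X)) = (X + (-17 + 2*X²)/X)/(2*X))
G(281)/((-63759/46015)) = (3/2 - 17/2/281²)/((-63759/46015)) = (3/2 - 17/2*1/78961)/((-63759*1/46015)) = (3/2 - 17/157922)/(-63759/46015) = (118433/78961)*(-46015/63759) = -5449694495/5034474399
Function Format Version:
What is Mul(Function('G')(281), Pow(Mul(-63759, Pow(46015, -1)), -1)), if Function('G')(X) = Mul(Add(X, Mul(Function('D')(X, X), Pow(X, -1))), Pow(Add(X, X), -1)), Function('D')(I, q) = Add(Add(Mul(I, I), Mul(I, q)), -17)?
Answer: Rational(-5449694495, 5034474399) ≈ -1.0825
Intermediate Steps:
Function('D')(I, q) = Add(-17, Pow(I, 2), Mul(I, q)) (Function('D')(I, q) = Add(Add(Pow(I, 2), Mul(I, q)), -17) = Add(-17, Pow(I, 2), Mul(I, q)))
Function('G')(X) = Mul(Rational(1, 2), Pow(X, -1), Add(X, Mul(Pow(X, -1), Add(-17, Mul(2, Pow(X, 2)))))) (Function('G')(X) = Mul(Add(X, Mul(Add(-17, Pow(X, 2), Mul(X, X)), Pow(X, -1))), Pow(Add(X, X), -1)) = Mul(Add(X, Mul(Add(-17, Pow(X, 2), Pow(X, 2)), Pow(X, -1))), Pow(Mul(2, X), -1)) = Mul(Add(X, Mul(Add(-17, Mul(2, Pow(X, 2))), Pow(X, -1))), Mul(Rational(1, 2), Pow(X, -1))) = Mul(Add(X, Mul(Pow(X, -1), Add(-17, Mul(2, Pow(X, 2))))), Mul(Rational(1, 2), Pow(X, -1))) = Mul(Rational(1, 2), Pow(X, -1), Add(X, Mul(Pow(X, -1), Add(-17, Mul(2, Pow(X, 2)))))))
Mul(Function('G')(281), Pow(Mul(-63759, Pow(46015, -1)), -1)) = Mul(Add(Rational(3, 2), Mul(Rational(-17, 2), Pow(281, -2))), Pow(Mul(-63759, Pow(46015, -1)), -1)) = Mul(Add(Rational(3, 2), Mul(Rational(-17, 2), Rational(1, 78961))), Pow(Mul(-63759, Rational(1, 46015)), -1)) = Mul(Add(Rational(3, 2), Rational(-17, 157922)), Pow(Rational(-63759, 46015), -1)) = Mul(Rational(118433, 78961), Rational(-46015, 63759)) = Rational(-5449694495, 5034474399)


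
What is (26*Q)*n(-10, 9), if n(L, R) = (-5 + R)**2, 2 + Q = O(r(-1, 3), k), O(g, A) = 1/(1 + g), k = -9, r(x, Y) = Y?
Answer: -728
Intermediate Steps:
Q = -7/4 (Q = -2 + 1/(1 + 3) = -2 + 1/4 = -7/4 ≈ -1.7500)
(26*Q)*n(-10, 9) = (26*(-7/4))*(-5 + 9)**2 = -91/2*4**2 = -91/2*16 = -728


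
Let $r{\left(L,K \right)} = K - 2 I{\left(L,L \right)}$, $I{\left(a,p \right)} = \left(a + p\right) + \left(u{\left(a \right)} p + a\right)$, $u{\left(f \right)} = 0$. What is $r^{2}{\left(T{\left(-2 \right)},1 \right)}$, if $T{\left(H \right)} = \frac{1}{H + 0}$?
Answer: $16$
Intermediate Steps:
$I{\left(a,p \right)} = p + 2 a$ ($I{\left(a,p \right)} = \left(a + p\right) + \left(0 p + a\right) = \left(a + p\right) + \left(0 + a\right) = \left(a + p\right) + a = p + 2 a$)
$T{\left(H \right)} = \frac{1}{H}$
$r{\left(L,K \right)} = K - 6 L$ ($r{\left(L,K \right)} = K - 2 \left(L + 2 L\right) = K - 2 \cdot 3 L = K - 6 L$)
$r^{2}{\left(T{\left(-2 \right)},1 \right)} = \left(1 - \frac{6}{-2}\right)^{2} = \left(1 - -3\right)^{2} = \left(1 + 3\right)^{2} = 4^{2} = 16$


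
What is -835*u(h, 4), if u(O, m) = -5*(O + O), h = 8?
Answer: 66800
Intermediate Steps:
u(O, m) = -10*O
-835*u(h, 4) = -(-8350)*8 = -835*(-80) = 66800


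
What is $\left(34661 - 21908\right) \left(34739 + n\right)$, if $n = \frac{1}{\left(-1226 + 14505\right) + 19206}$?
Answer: $\frac{14391714793248}{32485} \approx 4.4303 \cdot 10^{8}$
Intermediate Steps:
$n = \frac{1}{32485}$ ($n = \frac{1}{13279 + 19206} = \frac{1}{32485} \approx 3.0783 \cdot 10^{-5}$)
$\left(34661 - 21908\right) \left(34739 + n\right) = \left(34661 - 21908\right) \left(34739 + \frac{1}{32485}\right) = 12753 \cdot \frac{1128496416}{32485} = \frac{14391714793248}{32485}$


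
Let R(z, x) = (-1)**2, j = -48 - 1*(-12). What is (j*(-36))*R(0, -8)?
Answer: 1296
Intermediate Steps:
j = -36 (j = -48 + 12 = -36)
R(z, x) = 1
(j*(-36))*R(0, -8) = -36*(-36)*1 = 1296*1 = 1296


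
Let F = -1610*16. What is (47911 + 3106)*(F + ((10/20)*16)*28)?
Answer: -1302770112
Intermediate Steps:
F = -25760
(47911 + 3106)*(F + ((10/20)*16)*28) = (47911 + 3106)*(-25760 + ((10/20)*16)*28) = 51017*(-25760 + ((10*(1/20))*16)*28) = 51017*(-25760 + ((1/2)*16)*28) = 51017*(-25760 + 8*28) = 51017*(-25760 + 224) = 51017*(-25536) = -1302770112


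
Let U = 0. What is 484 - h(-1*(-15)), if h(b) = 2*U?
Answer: 484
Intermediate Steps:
h(b) = 0 (h(b) = 2*0 = 0)
484 - h(-1*(-15)) = 484 - 1*0 = 484 + 0 = 484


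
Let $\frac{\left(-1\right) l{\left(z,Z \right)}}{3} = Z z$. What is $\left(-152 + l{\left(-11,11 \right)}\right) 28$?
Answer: $5908$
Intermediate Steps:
$l{\left(z,Z \right)} = - 3 Z z$
$\left(-152 + l{\left(-11,11 \right)}\right) 28 = \left(-152 - 33 \left(-11\right)\right) 28 = \left(-152 + 363\right) 28 = 211 \cdot 28 = 5908$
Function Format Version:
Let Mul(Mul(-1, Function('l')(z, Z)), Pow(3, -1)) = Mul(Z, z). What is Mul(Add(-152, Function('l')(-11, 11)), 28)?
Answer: 5908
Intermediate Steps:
Function('l')(z, Z) = Mul(-3, Z, z) (Function('l')(z, Z) = Mul(-3, Mul(Z, z)) = Mul(-3, Z, z))
Mul(Add(-152, Function('l')(-11, 11)), 28) = Mul(Add(-152, Mul(-3, 11, -11)), 28) = Mul(Add(-152, 363), 28) = Mul(211, 28) = 5908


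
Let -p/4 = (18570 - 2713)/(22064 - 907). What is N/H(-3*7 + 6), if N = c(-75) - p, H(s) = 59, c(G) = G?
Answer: -1523347/1248263 ≈ -1.2204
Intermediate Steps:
p = -63428/21157 (p = -4*(18570 - 2713)/(22064 - 907) = -63428/21157 ≈ -2.9980)
N = -1523347/21157 (N = -75 - 1*(-63428/21157) = -75 + 63428/21157 = -1523347/21157 ≈ -72.002)
N/H(-3*7 + 6) = -1523347/21157/59 = -1523347/21157*1/59 = -1523347/1248263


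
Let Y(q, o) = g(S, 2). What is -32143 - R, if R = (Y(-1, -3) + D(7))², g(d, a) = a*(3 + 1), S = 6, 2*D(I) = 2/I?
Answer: -1578256/49 ≈ -32209.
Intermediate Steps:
D(I) = 1/I (D(I) = (2/I)/2 = 1/I)
g(d, a) = 4*a (g(d, a) = a*4 = 4*a)
Y(q, o) = 8 (Y(q, o) = 4*2 = 8)
R = 3249/49 (R = (8 + 1/7)² = (8 + ⅐)² = (57/7)² = 3249/49 ≈ 66.306)
-32143 - R = -32143 - 1*3249/49 = -32143 - 3249/49 = -1578256/49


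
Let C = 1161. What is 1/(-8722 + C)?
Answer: -1/7561 ≈ -0.00013226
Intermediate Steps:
1/(-8722 + C) = 1/(-8722 + 1161) = 1/(-7561) = -1/7561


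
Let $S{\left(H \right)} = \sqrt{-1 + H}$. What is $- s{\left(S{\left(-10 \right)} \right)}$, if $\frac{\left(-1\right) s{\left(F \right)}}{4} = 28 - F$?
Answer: $112 - 4 i \sqrt{11} \approx 112.0 - 13.266 i$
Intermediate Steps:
$s{\left(F \right)} = -112 + 4 F$ ($s{\left(F \right)} = - 4 \left(28 - F\right) = -112 + 4 F$)
$- s{\left(S{\left(-10 \right)} \right)} = - (-112 + 4 \sqrt{-1 - 10}) = - (-112 + 4 \sqrt{-11}) = - (-112 + 4 i \sqrt{11}) = 112 - 4 i \sqrt{11}$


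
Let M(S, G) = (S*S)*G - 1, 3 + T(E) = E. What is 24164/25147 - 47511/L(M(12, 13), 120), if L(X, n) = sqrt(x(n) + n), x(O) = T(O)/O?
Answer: 24164/25147 - 31674*sqrt(48390)/1613 ≈ -4318.7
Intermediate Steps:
T(E) = -3 + E
x(O) = (-3 + O)/O
M(S, G) = -1 + G*S**2 (M(S, G) = S**2*G - 1 = G*S**2 - 1 = -1 + G*S**2)
L(X, n) = sqrt(n + (-3 + n)/n) (L(X, n) = sqrt((-3 + n)/n + n) = sqrt(n + (-3 + n)/n))
24164/25147 - 47511/L(M(12, 13), 120) = 24164/25147 - 47511/sqrt(1 + 120 - 3/120) = 24164*(1/25147) - 47511/sqrt(1 + 120 - 3*1/120) = 24164/25147 - 47511/sqrt(1 + 120 - 1/40) = 24164/25147 - 47511*2*sqrt(48390)/4839 = 24164/25147 - 31674*sqrt(48390)/1613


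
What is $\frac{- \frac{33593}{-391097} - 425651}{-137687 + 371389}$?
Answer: $- \frac{11890771111}{6528582221} \approx -1.8213$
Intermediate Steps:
$\frac{- \frac{33593}{-391097} - 425651}{-137687 + 371389} = \frac{\left(-33593\right) \left(- \frac{1}{391097}\right) - 425651}{233702} = \left(\frac{4799}{55871} - 425651\right) \frac{1}{233702} = \left(- \frac{23781542222}{55871}\right) \frac{1}{233702} = - \frac{11890771111}{6528582221}$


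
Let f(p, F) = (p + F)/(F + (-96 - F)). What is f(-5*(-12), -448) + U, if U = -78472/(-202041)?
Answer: 7160435/1616328 ≈ 4.4301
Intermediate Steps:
f(p, F) = -F/96 - p/96 (f(p, F) = (F + p)/(-96) = (F + p)*(-1/96) = -F/96 - p/96)
U = 78472/202041 (U = -78472*(-1/202041) = 78472/202041 ≈ 0.38840)
f(-5*(-12), -448) + U = (-1/96*(-448) - (-5)*(-12)/96) + 78472/202041 = (14/3 - 1/96*60) + 78472/202041 = (14/3 - 5/8) + 78472/202041 = 97/24 + 78472/202041 = 7160435/1616328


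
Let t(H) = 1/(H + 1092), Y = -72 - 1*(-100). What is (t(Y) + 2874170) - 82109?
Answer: 3127108321/1120 ≈ 2.7921e+6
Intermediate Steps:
Y = 28 (Y = -72 + 100 = 28)
t(H) = 1/(1092 + H)
(t(Y) + 2874170) - 82109 = (1/(1092 + 28) + 2874170) - 82109 = (1/1120 + 2874170) - 82109 = 3219070401/1120 - 82109 = 3127108321/1120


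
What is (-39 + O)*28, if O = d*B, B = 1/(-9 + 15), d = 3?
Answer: -1078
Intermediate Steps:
B = ⅙ (B = 1/6 = ⅙ ≈ 0.16667)
O = ½ (O = 3*(⅙) = ½ ≈ 0.50000)
(-39 + O)*28 = (-39 + ½)*28 = -77/2*28 = -1078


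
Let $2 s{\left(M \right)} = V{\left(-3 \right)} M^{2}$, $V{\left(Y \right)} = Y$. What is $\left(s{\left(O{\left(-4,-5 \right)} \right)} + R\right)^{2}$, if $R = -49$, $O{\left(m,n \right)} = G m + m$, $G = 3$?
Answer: $187489$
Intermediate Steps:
$O{\left(m,n \right)} = 4 m$ ($O{\left(m,n \right)} = 3 m + m = 4 m$)
$s{\left(M \right)} = - \frac{3 M^{2}}{2}$ ($s{\left(M \right)} = \frac{\left(-3\right) M^{2}}{2} = - \frac{3 M^{2}}{2}$)
$\left(s{\left(O{\left(-4,-5 \right)} \right)} + R\right)^{2} = \left(- \frac{3 \left(4 \left(-4\right)\right)^{2}}{2} - 49\right)^{2} = \left(- \frac{3 \left(-16\right)^{2}}{2} - 49\right)^{2} = \left(\left(- \frac{3}{2}\right) 256 - 49\right)^{2} = \left(-384 - 49\right)^{2} = \left(-433\right)^{2} = 187489$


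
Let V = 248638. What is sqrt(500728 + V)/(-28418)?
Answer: -sqrt(749366)/28418 ≈ -0.030462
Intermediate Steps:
sqrt(500728 + V)/(-28418) = sqrt(500728 + 248638)/(-28418) = sqrt(749366)*(-1/28418) = -sqrt(749366)/28418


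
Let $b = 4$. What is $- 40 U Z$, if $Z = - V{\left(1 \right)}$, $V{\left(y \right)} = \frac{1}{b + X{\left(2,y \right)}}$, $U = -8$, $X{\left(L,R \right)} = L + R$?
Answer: $- \frac{320}{7} \approx -45.714$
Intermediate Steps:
$V{\left(y \right)} = \frac{1}{6 + y}$ ($V{\left(y \right)} = \frac{1}{4 + \left(2 + y\right)} = \frac{1}{6 + y}$)
$Z = - \frac{1}{7}$ ($Z = - \frac{1}{6 + 1} = - \frac{1}{7} \approx -0.14286$)
$- 40 U Z = \left(-40\right) \left(-8\right) \left(- \frac{1}{7}\right) = 320 \left(- \frac{1}{7}\right) = - \frac{320}{7}$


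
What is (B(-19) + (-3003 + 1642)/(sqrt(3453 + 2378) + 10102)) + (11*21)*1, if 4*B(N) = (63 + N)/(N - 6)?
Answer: 587841198222/2551114325 + 9527*sqrt(119)/102044573 ≈ 230.43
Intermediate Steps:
B(N) = (63 + N)/(4*(-6 + N)) (B(N) = ((63 + N)/(N - 6))/4 = ((63 + N)/(-6 + N))/4 = (63 + N)/(4*(-6 + N)))
(B(-19) + (-3003 + 1642)/(sqrt(3453 + 2378) + 10102)) + (11*21)*1 = ((63 - 19)/(4*(-6 - 19)) + (-3003 + 1642)/(sqrt(3453 + 2378) + 10102)) + (11*21)*1 = ((1/4)*44/(-25) - 1361/(sqrt(5831) + 10102)) + 231*1 = ((1/4)*(-1/25)*44 - 1361/(7*sqrt(119) + 10102)) + 231 = (-11/25 - 1361/(10102 + 7*sqrt(119))) + 231 = 5764/25 - 1361/(10102 + 7*sqrt(119))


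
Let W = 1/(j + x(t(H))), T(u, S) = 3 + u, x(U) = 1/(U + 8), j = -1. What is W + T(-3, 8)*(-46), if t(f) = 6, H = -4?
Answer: -14/13 ≈ -1.0769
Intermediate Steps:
x(U) = 1/(8 + U)
W = -14/13 (W = 1/(-1 + 1/(8 + 6)) = 1/(-1 + 1/14) = 1/(-13/14) = -14/13 ≈ -1.0769)
W + T(-3, 8)*(-46) = -14/13 + (3 - 3)*(-46) = -14/13 + 0*(-46) = -14/13 + 0 = -14/13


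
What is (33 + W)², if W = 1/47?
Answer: 2408704/2209 ≈ 1090.4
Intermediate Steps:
W = 1/47 ≈ 0.021277
(33 + W)² = (33 + 1/47)² = (1552/47)² = 2408704/2209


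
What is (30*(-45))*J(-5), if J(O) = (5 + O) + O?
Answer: 6750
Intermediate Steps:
J(O) = 5 + 2*O
(30*(-45))*J(-5) = (30*(-45))*(5 + 2*(-5)) = -1350*(5 - 10) = -1350*(-5) = 6750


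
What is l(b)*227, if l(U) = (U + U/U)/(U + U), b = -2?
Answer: 227/4 ≈ 56.750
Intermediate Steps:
l(U) = (1 + U)/(2*U) (l(U) = (U + 1)/((2*U)) = (1 + U)*(1/(2*U)) = (1 + U)/(2*U))
l(b)*227 = ((½)*(1 - 2)/(-2))*227 = ((½)*(-½)*(-1))*227 = (¼)*227 = 227/4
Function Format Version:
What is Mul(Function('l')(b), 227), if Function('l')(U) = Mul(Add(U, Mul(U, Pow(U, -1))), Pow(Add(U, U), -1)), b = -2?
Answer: Rational(227, 4) ≈ 56.750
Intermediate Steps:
Function('l')(U) = Mul(Rational(1, 2), Pow(U, -1), Add(1, U)) (Function('l')(U) = Mul(Add(U, 1), Pow(Mul(2, U), -1)) = Mul(Add(1, U), Mul(Rational(1, 2), Pow(U, -1))) = Mul(Rational(1, 2), Pow(U, -1), Add(1, U)))
Mul(Function('l')(b), 227) = Mul(Mul(Rational(1, 2), Pow(-2, -1), Add(1, -2)), 227) = Mul(Mul(Rational(1, 2), Rational(-1, 2), -1), 227) = Mul(Rational(1, 4), 227) = Rational(227, 4)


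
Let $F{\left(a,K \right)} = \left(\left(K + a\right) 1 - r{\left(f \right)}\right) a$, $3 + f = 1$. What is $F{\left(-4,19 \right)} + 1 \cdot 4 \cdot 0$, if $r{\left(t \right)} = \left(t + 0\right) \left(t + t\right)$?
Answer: $-28$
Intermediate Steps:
$f = -2$ ($f = -3 + 1 = -2$)
$r{\left(t \right)} = 2 t^{2}$ ($r{\left(t \right)} = t 2 t = 2 t^{2}$)
$F{\left(a,K \right)} = a \left(-8 + K + a\right)$ ($F{\left(a,K \right)} = \left(\left(K + a\right) 1 - 2 \left(-2\right)^{2}\right) a = \left(\left(K + a\right) - 2 \cdot 4\right) a = \left(\left(K + a\right) - 8\right) a = \left(-8 + K + a\right) a = a \left(-8 + K + a\right)$)
$F{\left(-4,19 \right)} + 1 \cdot 4 \cdot 0 = - 4 \left(-8 + 19 - 4\right) + 1 \cdot 4 \cdot 0 = \left(-4\right) 7 + 4 \cdot 0 = -28 + 0 = -28$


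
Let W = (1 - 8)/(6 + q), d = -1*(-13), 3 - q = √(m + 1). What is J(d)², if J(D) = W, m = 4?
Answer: 49/(9 - √5)² ≈ 1.0710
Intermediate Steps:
q = 3 - √5 (q = 3 - √(4 + 1) = 3 - √5 ≈ 0.76393)
d = 13
W = -7/(9 - √5) (W = (1 - 8)/(6 + (3 - √5)) = -7/(9 - √5) ≈ -1.0349)
J(D) = -63/76 - 7*√5/76
J(d)² = (-63/76 - 7*√5/76)²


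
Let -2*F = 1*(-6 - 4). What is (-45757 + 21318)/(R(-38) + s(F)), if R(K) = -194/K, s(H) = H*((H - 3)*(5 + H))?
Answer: -464341/1997 ≈ -232.52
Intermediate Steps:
F = 5 (F = -(-6 - 4)/2 = -(-10)/2 = -½*(-10) = 5)
s(H) = H*(-3 + H)*(5 + H) (s(H) = H*((-3 + H)*(5 + H)) = H*(-3 + H)*(5 + H))
(-45757 + 21318)/(R(-38) + s(F)) = (-45757 + 21318)/(-194/(-38) + 5*(-15 + 5² + 2*5)) = -24439/(-194*(-1/38) + 5*(-15 + 25 + 10)) = -24439/(97/19 + 5*20) = -24439/(97/19 + 100) = -24439/1997/19 = -24439*19/1997 = -464341/1997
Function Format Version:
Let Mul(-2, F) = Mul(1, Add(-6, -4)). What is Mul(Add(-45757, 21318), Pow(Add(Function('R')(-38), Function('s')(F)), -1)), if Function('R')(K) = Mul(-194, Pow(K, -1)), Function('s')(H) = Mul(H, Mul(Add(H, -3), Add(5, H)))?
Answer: Rational(-464341, 1997) ≈ -232.52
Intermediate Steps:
F = 5 (F = Mul(Rational(-1, 2), Mul(1, Add(-6, -4))) = Mul(Rational(-1, 2), Mul(1, -10)) = Mul(Rational(-1, 2), -10) = 5)
Function('s')(H) = Mul(H, Add(-3, H), Add(5, H)) (Function('s')(H) = Mul(H, Mul(Add(-3, H), Add(5, H))) = Mul(H, Add(-3, H), Add(5, H)))
Mul(Add(-45757, 21318), Pow(Add(Function('R')(-38), Function('s')(F)), -1)) = Mul(Add(-45757, 21318), Pow(Add(Mul(-194, Pow(-38, -1)), Mul(5, Add(-15, Pow(5, 2), Mul(2, 5)))), -1)) = Mul(-24439, Pow(Add(Mul(-194, Rational(-1, 38)), Mul(5, Add(-15, 25, 10))), -1)) = Mul(-24439, Pow(Add(Rational(97, 19), Mul(5, 20)), -1)) = Mul(-24439, Pow(Add(Rational(97, 19), 100), -1)) = Mul(-24439, Pow(Rational(1997, 19), -1)) = Mul(-24439, Rational(19, 1997)) = Rational(-464341, 1997)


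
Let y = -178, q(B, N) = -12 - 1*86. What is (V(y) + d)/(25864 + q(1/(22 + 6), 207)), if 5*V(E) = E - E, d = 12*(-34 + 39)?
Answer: 30/12883 ≈ 0.0023286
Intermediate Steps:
q(B, N) = -98 (q(B, N) = -12 - 86 = -98)
d = 60 (d = 12*5 = 60)
V(E) = 0 (V(E) = (E - E)/5 = (⅕)*0 = 0)
(V(y) + d)/(25864 + q(1/(22 + 6), 207)) = (0 + 60)/(25864 - 98) = 60/25766 = 60*(1/25766) = 30/12883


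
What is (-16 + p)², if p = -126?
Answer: 20164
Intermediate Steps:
(-16 + p)² = (-16 - 126)² = (-142)² = 20164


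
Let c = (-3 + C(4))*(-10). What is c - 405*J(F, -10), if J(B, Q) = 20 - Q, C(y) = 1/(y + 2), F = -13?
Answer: -36365/3 ≈ -12122.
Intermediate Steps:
C(y) = 1/(2 + y)
c = 85/3 (c = (-3 + 1/(2 + 4))*(-10) = (-3 + 1/6)*(-10) = (-3 + ⅙)*(-10) = -17/6*(-10) = 85/3 ≈ 28.333)
c - 405*J(F, -10) = 85/3 - 405*(20 - 1*(-10)) = 85/3 - 405*(20 + 10) = 85/3 - 405*30 = 85/3 - 12150 = -36365/3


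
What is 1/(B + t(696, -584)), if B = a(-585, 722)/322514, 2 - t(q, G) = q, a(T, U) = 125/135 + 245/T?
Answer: -56601207/39281237569 ≈ -0.0014409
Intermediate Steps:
a(T, U) = 25/27 + 245/T (a(T, U) = 125*(1/135) + 245/T = 25/27 + 245/T)
t(q, G) = 2 - q
B = 89/56601207 (B = (25/27 + 245/(-585))/322514 = (25/27 + 245*(-1/585))*(1/322514) = (25/27 - 49/117)*(1/322514) = (178/351)*(1/322514) = 89/56601207 ≈ 1.5724e-6)
1/(B + t(696, -584)) = 1/(89/56601207 + (2 - 1*696)) = 1/(89/56601207 + (2 - 696)) = 1/(89/56601207 - 694) = 1/(-39281237569/56601207) = -56601207/39281237569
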